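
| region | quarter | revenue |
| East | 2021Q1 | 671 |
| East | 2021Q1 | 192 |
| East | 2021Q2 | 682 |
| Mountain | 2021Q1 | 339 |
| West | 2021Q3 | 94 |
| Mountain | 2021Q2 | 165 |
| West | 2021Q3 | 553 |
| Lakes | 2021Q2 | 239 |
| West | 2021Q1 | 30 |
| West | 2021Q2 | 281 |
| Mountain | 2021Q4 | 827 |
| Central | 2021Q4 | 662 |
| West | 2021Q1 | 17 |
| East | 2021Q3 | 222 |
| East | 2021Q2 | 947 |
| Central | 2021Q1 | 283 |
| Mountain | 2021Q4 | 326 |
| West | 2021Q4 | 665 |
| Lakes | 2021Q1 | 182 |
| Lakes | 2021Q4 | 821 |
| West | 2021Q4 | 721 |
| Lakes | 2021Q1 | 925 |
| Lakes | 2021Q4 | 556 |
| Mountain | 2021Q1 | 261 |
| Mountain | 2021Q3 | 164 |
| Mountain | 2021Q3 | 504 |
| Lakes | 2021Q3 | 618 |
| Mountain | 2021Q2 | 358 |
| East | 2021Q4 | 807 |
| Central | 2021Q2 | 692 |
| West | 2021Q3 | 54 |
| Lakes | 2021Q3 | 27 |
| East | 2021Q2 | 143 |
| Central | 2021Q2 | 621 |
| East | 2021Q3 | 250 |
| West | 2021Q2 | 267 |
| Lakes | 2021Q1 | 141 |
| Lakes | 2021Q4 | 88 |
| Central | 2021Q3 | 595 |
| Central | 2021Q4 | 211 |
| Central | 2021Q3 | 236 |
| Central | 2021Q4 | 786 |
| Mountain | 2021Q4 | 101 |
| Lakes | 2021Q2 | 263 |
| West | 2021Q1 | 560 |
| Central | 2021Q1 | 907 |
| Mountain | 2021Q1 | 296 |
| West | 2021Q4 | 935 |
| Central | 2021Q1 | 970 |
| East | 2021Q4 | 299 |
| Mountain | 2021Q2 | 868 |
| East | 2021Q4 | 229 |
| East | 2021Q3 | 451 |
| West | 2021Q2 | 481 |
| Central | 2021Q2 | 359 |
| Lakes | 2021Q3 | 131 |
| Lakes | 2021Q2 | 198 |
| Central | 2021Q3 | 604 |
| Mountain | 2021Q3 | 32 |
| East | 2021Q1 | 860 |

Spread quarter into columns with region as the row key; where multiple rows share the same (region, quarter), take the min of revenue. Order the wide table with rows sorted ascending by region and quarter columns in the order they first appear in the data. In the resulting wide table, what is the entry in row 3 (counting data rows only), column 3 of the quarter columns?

With rows sorted ascending by region, row 3 is region=Lakes. quarter columns in first-appearance order: 2021Q1, 2021Q2, 2021Q3, 2021Q4; column 3 is 2021Q3.
Long rows with region=Lakes, quarter=2021Q3: min(618, 27, 131) = 27.

27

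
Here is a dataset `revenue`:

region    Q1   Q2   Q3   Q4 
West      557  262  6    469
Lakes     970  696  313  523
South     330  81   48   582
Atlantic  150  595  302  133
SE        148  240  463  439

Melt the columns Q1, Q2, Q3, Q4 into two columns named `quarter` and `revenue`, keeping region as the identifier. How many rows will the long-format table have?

20

5 region values × 4 melted columns = 20 rows.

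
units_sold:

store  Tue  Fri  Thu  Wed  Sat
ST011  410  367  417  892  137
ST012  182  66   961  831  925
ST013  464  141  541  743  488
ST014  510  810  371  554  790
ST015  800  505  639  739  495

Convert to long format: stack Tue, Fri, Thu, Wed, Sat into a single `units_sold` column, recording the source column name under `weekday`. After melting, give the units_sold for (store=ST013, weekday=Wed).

743

Unpivoting turns each (store, wide-column) pair into one long row.
The wide cell at row ST013, column Wed holds 743, so the long row (ST013, Wed) has units_sold=743.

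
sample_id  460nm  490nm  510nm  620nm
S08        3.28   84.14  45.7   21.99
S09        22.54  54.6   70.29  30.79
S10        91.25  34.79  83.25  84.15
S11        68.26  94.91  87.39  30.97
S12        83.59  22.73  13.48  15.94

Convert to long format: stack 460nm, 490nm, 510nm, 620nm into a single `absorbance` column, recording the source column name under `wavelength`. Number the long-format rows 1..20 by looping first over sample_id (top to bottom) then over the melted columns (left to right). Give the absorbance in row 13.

68.26

20 rows total (5 × 4). Row 13: index ⌊(13-1)/4⌋ = 3 into sample_id → S11; (13-1) mod 4 = 0 into the melted columns → 460nm.
So row 13 is (S11, 460nm, 68.26); absorbance = 68.26.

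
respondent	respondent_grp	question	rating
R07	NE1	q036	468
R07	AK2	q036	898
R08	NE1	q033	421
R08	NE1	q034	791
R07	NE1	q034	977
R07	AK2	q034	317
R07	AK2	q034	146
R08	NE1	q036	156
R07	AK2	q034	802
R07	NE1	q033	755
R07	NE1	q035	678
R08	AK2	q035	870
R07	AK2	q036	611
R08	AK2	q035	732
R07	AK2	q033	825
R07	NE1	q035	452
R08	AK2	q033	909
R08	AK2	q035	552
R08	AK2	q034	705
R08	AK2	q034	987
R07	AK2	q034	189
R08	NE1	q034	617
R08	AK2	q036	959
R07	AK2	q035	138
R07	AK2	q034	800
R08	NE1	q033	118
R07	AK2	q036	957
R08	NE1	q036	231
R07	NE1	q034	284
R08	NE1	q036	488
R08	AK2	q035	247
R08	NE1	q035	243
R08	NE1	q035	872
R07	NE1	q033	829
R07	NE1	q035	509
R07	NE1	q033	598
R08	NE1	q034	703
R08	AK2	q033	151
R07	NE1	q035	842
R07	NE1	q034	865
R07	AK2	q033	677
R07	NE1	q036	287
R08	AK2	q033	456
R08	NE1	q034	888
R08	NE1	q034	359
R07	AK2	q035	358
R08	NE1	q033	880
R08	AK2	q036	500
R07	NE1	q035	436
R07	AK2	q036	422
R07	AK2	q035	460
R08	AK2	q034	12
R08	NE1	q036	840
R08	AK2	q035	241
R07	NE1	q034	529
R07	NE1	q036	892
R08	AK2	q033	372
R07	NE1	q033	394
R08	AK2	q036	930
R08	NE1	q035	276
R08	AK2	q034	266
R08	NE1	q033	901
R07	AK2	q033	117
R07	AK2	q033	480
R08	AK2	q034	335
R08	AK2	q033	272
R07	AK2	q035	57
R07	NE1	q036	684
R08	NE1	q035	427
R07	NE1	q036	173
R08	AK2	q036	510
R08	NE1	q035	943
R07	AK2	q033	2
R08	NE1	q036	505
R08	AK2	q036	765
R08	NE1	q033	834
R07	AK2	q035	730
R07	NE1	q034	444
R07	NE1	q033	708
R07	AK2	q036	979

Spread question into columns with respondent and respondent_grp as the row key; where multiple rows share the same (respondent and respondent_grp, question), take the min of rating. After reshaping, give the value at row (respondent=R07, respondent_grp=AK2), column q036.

Rows with respondent=R07, respondent_grp=AK2 and question=q036: rating values are 898, 611, 957, 422, 979.
min(898, 611, 957, 422, 979) = 422.

422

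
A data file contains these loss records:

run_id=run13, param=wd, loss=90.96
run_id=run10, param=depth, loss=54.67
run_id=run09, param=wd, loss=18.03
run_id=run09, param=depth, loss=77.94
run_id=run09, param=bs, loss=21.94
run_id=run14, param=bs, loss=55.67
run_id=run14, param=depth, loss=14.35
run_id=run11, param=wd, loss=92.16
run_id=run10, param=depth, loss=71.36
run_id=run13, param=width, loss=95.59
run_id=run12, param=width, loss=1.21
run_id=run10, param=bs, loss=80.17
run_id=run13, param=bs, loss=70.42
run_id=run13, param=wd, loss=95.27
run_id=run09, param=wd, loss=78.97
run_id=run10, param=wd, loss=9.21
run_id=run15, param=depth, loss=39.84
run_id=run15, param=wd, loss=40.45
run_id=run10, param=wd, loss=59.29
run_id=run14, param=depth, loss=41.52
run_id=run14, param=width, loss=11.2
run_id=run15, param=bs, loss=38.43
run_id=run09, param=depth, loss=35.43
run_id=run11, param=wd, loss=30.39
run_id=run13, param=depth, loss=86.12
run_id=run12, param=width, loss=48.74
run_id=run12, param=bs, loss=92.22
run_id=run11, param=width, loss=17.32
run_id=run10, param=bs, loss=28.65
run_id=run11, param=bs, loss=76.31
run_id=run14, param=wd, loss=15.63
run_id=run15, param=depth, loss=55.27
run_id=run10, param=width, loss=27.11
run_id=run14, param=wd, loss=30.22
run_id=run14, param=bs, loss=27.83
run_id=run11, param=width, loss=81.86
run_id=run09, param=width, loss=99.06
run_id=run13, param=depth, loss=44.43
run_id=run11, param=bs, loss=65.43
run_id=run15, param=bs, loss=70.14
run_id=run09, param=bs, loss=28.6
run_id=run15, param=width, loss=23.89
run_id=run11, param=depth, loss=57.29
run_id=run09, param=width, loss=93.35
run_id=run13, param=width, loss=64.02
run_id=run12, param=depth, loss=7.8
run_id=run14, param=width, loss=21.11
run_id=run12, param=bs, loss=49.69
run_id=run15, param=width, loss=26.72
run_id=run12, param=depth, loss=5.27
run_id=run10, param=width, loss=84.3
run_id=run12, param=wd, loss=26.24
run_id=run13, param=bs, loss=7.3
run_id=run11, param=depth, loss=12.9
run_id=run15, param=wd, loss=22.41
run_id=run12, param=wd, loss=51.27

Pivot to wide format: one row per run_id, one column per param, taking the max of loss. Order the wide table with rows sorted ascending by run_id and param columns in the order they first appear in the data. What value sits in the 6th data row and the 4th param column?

With rows sorted ascending by run_id, row 6 is run_id=run14. param columns in first-appearance order: wd, depth, bs, width; column 4 is width.
Long rows with run_id=run14, param=width: max(11.2, 21.11) = 21.11.

21.11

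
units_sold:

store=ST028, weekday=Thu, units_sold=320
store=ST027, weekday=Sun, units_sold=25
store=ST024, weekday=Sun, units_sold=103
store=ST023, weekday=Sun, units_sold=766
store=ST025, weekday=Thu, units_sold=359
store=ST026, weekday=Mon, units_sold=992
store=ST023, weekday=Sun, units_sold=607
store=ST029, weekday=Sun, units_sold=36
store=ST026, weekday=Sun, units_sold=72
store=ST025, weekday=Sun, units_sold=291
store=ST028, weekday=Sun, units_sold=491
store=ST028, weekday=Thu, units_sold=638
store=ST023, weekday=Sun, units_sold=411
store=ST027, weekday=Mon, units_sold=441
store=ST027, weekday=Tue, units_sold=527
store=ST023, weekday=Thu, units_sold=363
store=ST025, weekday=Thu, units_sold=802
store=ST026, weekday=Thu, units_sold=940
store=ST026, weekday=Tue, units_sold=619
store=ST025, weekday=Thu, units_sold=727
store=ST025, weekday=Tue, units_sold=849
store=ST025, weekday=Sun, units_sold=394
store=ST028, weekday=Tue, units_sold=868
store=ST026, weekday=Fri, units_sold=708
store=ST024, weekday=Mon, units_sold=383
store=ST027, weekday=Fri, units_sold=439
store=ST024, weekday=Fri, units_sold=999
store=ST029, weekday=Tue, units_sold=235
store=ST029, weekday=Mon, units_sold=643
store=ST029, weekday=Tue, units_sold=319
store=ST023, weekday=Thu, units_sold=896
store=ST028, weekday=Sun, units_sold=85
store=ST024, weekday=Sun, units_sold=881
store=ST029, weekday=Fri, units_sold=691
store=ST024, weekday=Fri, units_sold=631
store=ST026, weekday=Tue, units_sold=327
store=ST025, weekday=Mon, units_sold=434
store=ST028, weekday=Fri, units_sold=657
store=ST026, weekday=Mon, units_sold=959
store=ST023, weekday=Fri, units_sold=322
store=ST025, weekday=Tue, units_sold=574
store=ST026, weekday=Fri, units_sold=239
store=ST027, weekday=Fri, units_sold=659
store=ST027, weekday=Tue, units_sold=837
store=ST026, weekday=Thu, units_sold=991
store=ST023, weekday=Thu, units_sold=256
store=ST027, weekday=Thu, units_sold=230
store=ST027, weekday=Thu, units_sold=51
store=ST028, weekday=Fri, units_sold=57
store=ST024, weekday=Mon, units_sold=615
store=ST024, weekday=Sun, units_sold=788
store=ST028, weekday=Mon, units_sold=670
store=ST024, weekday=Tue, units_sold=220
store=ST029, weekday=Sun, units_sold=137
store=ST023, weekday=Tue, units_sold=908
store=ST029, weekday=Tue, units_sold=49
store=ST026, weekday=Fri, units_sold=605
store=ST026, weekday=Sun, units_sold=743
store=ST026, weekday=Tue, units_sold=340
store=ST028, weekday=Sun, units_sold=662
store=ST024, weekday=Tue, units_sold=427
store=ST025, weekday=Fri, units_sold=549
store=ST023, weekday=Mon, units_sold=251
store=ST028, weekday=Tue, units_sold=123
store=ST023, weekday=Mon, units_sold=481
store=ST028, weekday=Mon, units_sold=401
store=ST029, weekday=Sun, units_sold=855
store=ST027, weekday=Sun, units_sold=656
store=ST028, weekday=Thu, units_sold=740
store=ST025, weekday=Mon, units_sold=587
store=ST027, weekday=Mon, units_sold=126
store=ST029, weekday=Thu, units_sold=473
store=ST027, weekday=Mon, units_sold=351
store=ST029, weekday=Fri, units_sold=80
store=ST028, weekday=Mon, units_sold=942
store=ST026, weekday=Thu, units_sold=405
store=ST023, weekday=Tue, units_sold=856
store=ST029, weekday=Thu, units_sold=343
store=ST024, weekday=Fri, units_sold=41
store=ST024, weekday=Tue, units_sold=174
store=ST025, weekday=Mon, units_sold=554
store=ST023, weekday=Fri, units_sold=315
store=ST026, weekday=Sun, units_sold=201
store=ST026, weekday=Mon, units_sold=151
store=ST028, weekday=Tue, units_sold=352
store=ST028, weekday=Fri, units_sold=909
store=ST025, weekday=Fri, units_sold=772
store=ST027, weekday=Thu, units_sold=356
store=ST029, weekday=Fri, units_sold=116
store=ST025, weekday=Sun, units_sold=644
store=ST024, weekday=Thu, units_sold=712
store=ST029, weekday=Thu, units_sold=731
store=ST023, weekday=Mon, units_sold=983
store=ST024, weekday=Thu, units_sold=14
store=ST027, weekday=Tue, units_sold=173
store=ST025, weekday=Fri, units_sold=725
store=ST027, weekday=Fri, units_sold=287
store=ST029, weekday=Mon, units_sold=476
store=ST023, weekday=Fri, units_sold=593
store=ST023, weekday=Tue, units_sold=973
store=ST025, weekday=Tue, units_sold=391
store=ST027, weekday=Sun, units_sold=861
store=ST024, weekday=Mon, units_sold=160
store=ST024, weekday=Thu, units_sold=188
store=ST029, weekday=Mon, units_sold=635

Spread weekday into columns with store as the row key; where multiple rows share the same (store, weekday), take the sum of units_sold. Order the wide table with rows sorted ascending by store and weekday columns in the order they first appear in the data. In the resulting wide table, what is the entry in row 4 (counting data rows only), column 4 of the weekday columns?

With rows sorted ascending by store, row 4 is store=ST026. weekday columns in first-appearance order: Thu, Sun, Mon, Tue, Fri; column 4 is Tue.
Long rows with store=ST026, weekday=Tue: 619 + 327 + 340 = 1286.

1286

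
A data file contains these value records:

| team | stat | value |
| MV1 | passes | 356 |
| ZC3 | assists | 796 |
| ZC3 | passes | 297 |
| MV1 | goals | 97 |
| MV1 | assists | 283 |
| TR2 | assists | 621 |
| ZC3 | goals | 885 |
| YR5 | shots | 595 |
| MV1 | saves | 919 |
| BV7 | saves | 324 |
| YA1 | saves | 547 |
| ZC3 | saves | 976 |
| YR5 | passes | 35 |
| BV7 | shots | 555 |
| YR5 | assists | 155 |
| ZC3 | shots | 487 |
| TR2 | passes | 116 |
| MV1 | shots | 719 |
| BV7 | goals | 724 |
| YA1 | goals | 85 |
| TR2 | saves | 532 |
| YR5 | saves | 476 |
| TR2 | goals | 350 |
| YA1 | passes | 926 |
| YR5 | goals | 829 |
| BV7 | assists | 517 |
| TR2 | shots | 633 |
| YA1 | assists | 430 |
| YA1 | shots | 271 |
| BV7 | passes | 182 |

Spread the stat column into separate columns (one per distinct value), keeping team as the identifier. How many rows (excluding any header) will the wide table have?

6

6 distinct team values → 6 rows.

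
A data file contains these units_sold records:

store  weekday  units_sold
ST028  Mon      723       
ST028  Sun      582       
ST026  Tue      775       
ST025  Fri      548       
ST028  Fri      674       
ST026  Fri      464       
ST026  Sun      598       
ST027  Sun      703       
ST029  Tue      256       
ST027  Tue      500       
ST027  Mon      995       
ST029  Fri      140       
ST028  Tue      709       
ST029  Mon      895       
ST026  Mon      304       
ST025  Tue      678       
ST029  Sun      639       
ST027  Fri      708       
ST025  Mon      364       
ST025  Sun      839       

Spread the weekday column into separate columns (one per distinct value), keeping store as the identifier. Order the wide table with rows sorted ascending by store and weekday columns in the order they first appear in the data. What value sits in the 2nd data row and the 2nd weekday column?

With rows sorted ascending by store, row 2 is store=ST026. weekday columns in first-appearance order: Mon, Sun, Tue, Fri; column 2 is Sun.
Long rows with store=ST026, weekday=Sun: units_sold = 598.

598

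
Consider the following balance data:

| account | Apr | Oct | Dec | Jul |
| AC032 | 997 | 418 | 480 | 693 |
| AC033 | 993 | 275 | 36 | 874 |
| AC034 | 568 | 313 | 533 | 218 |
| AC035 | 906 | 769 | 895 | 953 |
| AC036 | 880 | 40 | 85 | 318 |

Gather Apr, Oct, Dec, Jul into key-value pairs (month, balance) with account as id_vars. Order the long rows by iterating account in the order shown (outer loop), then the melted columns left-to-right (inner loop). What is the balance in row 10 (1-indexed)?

20 rows total (5 × 4). Row 10: index ⌊(10-1)/4⌋ = 2 into account → AC034; (10-1) mod 4 = 1 into the melted columns → Oct.
So row 10 is (AC034, Oct, 313); balance = 313.

313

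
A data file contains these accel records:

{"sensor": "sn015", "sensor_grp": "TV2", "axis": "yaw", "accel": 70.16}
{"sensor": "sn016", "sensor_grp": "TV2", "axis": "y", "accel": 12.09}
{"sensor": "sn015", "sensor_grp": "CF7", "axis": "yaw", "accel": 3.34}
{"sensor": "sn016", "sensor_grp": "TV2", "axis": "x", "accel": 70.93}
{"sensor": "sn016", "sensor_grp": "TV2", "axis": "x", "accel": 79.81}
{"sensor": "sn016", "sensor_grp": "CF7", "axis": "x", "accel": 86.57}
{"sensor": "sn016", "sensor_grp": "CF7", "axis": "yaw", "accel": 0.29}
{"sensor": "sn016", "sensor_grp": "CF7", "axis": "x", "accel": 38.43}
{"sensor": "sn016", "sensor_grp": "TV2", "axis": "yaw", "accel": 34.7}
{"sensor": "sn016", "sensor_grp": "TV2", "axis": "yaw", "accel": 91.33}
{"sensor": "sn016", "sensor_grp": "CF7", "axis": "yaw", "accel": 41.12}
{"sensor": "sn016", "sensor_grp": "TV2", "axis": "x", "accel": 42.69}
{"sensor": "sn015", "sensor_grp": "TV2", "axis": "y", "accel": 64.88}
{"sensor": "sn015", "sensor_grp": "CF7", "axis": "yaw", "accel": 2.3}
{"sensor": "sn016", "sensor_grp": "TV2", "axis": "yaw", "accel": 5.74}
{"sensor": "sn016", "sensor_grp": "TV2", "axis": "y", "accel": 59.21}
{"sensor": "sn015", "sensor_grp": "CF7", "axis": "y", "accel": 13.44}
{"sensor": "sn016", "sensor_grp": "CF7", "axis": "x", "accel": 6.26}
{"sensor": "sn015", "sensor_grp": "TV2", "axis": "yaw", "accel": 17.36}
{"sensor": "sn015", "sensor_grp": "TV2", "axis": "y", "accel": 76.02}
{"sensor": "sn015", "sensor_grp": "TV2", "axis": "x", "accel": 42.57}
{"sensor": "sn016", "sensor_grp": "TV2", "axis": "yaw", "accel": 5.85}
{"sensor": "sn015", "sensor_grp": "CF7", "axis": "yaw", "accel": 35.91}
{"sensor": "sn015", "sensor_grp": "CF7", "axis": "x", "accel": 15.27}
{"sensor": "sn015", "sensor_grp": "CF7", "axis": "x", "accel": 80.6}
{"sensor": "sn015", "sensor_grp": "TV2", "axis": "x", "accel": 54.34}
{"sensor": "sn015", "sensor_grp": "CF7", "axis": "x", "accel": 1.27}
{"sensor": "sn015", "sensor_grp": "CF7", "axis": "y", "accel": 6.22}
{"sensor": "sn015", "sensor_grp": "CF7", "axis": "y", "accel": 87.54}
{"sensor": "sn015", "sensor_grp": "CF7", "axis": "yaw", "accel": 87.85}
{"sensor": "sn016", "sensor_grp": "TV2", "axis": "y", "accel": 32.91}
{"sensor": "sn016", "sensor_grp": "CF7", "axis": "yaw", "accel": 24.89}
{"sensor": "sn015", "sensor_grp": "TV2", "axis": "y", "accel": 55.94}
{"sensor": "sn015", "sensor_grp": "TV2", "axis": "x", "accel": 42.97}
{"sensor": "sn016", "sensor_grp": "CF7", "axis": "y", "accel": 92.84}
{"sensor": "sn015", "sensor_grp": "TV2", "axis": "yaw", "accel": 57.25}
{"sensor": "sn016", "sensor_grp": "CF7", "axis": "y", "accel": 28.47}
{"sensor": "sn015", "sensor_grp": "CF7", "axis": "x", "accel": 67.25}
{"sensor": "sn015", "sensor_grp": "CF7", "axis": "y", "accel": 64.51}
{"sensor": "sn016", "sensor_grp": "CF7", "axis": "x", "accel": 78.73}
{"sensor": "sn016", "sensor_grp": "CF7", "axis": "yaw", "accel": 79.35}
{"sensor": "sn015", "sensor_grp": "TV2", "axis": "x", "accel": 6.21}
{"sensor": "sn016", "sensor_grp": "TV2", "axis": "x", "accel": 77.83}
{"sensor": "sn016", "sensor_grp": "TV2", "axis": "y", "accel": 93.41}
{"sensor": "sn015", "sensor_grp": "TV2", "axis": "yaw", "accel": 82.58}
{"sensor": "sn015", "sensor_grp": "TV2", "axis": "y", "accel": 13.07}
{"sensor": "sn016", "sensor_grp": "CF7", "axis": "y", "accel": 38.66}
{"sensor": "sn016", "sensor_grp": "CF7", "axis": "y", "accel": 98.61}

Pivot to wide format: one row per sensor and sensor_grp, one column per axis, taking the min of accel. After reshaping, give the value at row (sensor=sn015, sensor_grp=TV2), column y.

13.07

Rows with sensor=sn015, sensor_grp=TV2 and axis=y: accel values are 64.88, 76.02, 55.94, 13.07.
min(64.88, 76.02, 55.94, 13.07) = 13.07.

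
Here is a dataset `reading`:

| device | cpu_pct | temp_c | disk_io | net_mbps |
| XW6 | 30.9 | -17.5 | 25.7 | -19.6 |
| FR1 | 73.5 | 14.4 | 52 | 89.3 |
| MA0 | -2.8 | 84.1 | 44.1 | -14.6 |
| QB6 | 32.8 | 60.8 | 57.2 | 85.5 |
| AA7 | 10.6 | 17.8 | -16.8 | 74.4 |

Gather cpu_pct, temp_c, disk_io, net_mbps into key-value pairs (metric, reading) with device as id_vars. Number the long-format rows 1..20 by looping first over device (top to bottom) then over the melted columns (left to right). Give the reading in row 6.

14.4

20 rows total (5 × 4). Row 6: index ⌊(6-1)/4⌋ = 1 into device → FR1; (6-1) mod 4 = 1 into the melted columns → temp_c.
So row 6 is (FR1, temp_c, 14.4); reading = 14.4.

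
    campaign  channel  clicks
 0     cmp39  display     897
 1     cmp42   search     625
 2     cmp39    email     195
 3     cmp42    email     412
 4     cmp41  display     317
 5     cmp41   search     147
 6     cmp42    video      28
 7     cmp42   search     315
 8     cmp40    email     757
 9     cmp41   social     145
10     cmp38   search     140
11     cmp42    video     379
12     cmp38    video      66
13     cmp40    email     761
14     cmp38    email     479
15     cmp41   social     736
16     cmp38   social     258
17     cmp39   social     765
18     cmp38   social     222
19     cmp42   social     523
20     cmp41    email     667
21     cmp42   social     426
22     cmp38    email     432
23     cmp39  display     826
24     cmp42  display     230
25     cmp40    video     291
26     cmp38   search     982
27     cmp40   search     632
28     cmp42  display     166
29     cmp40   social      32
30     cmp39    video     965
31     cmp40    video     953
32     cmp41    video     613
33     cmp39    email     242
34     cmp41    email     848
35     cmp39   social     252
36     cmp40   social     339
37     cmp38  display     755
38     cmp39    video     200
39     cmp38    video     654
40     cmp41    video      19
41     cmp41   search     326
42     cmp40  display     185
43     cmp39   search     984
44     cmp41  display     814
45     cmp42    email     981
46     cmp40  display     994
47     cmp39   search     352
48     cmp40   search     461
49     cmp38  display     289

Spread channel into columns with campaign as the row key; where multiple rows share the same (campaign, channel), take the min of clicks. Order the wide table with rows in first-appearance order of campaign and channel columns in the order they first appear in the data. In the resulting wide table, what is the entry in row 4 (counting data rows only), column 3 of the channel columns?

With rows in first-appearance order of campaign, row 4 is campaign=cmp40. channel columns in first-appearance order: display, search, email, video, social; column 3 is email.
Long rows with campaign=cmp40, channel=email: min(757, 761) = 757.

757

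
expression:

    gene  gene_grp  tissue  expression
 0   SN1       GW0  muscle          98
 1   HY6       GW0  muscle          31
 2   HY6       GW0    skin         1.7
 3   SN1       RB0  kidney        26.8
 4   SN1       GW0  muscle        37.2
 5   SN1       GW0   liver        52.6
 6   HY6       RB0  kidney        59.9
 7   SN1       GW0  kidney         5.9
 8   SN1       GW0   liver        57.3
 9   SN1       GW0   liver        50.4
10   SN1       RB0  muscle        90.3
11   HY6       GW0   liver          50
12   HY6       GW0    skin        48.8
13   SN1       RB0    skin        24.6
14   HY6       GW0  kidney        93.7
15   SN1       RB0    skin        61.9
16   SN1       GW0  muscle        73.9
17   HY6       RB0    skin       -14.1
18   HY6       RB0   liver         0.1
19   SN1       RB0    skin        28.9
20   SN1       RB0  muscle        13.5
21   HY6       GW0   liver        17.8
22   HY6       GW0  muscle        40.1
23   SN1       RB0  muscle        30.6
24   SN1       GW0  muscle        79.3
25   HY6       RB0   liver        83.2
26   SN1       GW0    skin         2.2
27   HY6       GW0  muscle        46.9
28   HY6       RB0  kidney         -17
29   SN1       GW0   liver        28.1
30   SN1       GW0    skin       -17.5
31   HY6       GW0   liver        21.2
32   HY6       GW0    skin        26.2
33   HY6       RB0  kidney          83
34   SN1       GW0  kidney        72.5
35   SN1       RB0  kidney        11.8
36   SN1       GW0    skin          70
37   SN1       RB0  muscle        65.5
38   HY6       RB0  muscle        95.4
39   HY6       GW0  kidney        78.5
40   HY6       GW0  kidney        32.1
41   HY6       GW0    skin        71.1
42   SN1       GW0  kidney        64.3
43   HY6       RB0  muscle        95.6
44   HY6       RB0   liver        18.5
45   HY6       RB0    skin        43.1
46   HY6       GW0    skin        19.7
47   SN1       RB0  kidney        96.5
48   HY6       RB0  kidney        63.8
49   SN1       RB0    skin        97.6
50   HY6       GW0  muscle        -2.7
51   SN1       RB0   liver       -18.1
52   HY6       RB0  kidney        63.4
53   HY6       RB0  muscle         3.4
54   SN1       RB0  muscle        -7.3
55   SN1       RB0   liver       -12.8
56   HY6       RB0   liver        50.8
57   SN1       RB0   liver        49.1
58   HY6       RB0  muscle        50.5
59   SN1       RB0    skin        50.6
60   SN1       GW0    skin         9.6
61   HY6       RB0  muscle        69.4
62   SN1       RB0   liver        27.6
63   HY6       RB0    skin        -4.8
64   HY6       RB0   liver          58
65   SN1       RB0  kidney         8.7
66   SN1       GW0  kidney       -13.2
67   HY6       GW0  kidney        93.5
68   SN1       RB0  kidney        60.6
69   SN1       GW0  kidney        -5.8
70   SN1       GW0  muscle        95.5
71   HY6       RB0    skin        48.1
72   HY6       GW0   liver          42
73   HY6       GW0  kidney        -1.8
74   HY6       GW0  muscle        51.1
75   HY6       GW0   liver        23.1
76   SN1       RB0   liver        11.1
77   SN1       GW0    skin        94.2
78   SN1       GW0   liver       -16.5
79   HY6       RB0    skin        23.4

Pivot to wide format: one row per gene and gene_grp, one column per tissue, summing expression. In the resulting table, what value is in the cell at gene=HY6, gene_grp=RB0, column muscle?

Rows with gene=HY6, gene_grp=RB0 and tissue=muscle: expression values are 95.4, 95.6, 3.4, 50.5, 69.4.
95.4 + 95.6 + 3.4 + 50.5 + 69.4 = 314.3.

314.3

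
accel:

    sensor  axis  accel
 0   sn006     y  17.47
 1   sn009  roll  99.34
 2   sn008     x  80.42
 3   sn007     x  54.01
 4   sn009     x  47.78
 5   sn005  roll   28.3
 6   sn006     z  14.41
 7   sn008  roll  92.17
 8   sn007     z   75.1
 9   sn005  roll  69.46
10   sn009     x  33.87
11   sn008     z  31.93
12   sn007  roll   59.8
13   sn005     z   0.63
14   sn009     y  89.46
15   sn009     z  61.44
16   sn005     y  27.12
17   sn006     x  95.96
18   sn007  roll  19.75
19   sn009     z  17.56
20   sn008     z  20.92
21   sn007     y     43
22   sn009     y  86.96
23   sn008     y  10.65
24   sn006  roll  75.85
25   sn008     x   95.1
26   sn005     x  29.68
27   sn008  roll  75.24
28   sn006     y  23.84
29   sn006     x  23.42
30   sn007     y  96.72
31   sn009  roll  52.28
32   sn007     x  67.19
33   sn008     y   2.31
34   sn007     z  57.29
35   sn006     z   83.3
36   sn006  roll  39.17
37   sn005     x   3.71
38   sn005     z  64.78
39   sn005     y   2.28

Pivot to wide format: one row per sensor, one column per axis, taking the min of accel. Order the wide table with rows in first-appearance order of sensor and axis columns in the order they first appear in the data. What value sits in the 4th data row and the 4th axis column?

With rows in first-appearance order of sensor, row 4 is sensor=sn007. axis columns in first-appearance order: y, roll, x, z; column 4 is z.
Long rows with sensor=sn007, axis=z: min(75.1, 57.29) = 57.29.

57.29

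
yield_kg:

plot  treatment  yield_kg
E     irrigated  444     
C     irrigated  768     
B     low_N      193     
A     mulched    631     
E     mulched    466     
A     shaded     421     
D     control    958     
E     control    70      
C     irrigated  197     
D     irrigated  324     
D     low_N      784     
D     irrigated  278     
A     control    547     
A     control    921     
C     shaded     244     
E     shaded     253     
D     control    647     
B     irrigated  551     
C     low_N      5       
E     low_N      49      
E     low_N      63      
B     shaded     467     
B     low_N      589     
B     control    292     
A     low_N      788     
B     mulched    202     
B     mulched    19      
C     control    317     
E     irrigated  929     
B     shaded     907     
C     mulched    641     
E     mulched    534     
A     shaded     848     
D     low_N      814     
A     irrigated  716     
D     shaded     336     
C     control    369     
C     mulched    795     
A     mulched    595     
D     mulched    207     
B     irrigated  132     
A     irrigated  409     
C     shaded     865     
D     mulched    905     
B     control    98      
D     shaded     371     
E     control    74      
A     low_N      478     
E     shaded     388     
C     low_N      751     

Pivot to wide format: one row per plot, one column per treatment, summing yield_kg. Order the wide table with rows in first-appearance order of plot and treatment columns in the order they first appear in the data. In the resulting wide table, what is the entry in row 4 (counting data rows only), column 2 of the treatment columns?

1266

With rows in first-appearance order of plot, row 4 is plot=A. treatment columns in first-appearance order: irrigated, low_N, mulched, shaded, control; column 2 is low_N.
Long rows with plot=A, treatment=low_N: 788 + 478 = 1266.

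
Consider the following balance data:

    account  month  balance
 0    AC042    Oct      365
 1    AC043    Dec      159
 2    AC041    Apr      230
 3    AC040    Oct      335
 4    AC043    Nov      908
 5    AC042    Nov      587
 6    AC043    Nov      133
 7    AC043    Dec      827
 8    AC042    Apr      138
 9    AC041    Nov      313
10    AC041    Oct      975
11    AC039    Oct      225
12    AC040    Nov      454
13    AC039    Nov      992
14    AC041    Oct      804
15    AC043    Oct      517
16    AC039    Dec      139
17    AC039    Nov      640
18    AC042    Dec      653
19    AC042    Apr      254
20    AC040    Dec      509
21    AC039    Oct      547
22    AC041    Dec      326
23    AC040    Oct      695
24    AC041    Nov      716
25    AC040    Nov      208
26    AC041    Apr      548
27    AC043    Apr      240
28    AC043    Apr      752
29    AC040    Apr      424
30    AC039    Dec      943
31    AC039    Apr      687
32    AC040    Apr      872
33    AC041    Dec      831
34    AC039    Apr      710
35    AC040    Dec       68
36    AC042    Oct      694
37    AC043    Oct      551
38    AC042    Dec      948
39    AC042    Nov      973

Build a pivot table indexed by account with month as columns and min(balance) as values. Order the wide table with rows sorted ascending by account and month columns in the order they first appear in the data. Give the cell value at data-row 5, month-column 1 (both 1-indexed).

517

With rows sorted ascending by account, row 5 is account=AC043. month columns in first-appearance order: Oct, Dec, Apr, Nov; column 1 is Oct.
Long rows with account=AC043, month=Oct: min(517, 551) = 517.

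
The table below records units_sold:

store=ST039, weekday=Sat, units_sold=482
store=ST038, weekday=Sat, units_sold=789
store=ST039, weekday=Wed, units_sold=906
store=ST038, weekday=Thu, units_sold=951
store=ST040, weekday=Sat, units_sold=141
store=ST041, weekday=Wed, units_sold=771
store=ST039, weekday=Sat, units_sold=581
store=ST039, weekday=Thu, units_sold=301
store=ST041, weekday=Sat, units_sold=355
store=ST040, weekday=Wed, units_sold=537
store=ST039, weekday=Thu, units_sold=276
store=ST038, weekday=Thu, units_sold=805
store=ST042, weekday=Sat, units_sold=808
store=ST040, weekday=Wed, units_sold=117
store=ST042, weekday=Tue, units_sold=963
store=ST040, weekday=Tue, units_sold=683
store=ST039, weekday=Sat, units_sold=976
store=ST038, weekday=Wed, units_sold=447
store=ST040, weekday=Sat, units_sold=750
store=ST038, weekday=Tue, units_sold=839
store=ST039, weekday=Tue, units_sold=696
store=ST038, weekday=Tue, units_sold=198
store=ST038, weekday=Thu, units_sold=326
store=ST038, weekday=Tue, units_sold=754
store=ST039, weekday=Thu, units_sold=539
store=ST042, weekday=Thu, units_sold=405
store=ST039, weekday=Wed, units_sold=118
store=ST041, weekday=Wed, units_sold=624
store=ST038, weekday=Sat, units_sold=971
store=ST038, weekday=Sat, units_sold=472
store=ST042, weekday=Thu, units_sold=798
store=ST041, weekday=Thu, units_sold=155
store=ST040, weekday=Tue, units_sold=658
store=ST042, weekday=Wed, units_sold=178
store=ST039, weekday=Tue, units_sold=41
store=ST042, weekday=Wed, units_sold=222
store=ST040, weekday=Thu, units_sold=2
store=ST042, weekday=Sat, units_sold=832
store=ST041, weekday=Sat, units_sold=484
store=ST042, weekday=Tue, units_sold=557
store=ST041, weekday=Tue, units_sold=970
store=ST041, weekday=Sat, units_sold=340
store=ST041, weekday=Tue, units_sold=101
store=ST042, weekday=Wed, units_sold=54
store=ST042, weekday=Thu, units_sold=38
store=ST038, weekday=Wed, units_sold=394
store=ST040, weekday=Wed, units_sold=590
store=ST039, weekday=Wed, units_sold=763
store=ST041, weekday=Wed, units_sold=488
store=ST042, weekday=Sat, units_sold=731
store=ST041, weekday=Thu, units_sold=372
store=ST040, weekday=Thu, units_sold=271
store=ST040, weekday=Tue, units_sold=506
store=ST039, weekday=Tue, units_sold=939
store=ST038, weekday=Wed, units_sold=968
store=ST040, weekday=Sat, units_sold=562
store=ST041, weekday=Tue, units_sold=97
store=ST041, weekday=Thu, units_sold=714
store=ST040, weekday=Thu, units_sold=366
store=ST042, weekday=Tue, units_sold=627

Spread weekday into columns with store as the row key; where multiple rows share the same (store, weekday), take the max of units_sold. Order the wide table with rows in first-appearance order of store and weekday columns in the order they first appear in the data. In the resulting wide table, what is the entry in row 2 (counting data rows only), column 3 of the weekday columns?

951

With rows in first-appearance order of store, row 2 is store=ST038. weekday columns in first-appearance order: Sat, Wed, Thu, Tue; column 3 is Thu.
Long rows with store=ST038, weekday=Thu: max(951, 805, 326) = 951.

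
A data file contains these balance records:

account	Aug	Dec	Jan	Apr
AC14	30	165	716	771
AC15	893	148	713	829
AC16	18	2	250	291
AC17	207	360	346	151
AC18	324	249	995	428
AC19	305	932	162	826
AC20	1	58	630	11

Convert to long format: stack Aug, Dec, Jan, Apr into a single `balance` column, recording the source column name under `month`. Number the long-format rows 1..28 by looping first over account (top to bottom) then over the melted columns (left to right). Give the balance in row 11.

28 rows total (7 × 4). Row 11: index ⌊(11-1)/4⌋ = 2 into account → AC16; (11-1) mod 4 = 2 into the melted columns → Jan.
So row 11 is (AC16, Jan, 250); balance = 250.

250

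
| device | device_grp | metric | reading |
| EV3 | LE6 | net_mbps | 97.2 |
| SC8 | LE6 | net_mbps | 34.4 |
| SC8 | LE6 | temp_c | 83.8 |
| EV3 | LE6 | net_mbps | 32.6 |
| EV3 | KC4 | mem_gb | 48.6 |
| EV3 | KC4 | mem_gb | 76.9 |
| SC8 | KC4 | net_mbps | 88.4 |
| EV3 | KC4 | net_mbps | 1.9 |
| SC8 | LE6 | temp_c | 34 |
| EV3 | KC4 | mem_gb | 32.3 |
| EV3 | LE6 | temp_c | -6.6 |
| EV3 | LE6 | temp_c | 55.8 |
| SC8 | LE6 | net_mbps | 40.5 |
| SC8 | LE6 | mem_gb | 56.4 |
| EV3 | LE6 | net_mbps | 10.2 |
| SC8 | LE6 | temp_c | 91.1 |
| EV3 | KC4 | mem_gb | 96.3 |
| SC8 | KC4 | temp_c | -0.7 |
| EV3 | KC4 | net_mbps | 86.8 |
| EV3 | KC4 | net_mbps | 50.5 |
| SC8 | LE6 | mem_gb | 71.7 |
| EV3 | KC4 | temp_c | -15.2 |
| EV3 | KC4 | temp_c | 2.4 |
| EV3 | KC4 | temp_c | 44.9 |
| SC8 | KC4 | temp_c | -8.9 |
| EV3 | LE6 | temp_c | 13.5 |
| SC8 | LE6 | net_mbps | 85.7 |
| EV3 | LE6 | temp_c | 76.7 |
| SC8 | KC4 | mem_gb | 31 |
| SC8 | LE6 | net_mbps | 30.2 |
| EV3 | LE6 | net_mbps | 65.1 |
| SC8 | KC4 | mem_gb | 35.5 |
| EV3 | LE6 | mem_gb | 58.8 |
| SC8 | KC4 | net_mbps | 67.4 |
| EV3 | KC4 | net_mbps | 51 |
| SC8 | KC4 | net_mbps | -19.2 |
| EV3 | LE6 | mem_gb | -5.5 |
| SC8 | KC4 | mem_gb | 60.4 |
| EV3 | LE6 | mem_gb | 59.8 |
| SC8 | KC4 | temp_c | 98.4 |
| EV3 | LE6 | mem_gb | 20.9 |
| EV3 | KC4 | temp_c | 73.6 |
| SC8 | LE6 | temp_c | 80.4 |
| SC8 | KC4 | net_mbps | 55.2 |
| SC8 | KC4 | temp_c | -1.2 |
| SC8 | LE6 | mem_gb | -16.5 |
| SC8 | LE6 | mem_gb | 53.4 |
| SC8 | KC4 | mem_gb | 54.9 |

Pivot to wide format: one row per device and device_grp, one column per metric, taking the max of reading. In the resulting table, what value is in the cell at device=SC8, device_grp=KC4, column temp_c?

98.4

Rows with device=SC8, device_grp=KC4 and metric=temp_c: reading values are -0.7, -8.9, 98.4, -1.2.
max(-0.7, -8.9, 98.4, -1.2) = 98.4.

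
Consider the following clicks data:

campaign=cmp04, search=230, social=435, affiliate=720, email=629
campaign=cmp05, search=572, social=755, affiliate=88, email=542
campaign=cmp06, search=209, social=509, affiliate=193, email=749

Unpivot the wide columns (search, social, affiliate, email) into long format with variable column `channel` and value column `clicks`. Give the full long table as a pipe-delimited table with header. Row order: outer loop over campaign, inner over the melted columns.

Each (campaign, column) pair becomes one row: 3 × 4 = 12 rows.
For example, (cmp04, search) → clicks=230.

| campaign | channel | clicks |
| cmp04 | search | 230 |
| cmp04 | social | 435 |
| cmp04 | affiliate | 720 |
| cmp04 | email | 629 |
| cmp05 | search | 572 |
| cmp05 | social | 755 |
| cmp05 | affiliate | 88 |
| cmp05 | email | 542 |
| cmp06 | search | 209 |
| cmp06 | social | 509 |
| cmp06 | affiliate | 193 |
| cmp06 | email | 749 |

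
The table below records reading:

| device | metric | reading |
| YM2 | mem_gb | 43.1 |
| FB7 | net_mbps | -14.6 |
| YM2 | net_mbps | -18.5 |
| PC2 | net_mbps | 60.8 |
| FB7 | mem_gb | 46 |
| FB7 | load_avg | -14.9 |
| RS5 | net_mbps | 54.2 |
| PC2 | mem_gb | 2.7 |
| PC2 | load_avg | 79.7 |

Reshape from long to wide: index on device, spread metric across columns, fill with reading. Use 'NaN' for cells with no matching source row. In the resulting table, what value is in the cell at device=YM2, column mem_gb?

43.1

The long row with device=YM2, metric=mem_gb has reading=43.1.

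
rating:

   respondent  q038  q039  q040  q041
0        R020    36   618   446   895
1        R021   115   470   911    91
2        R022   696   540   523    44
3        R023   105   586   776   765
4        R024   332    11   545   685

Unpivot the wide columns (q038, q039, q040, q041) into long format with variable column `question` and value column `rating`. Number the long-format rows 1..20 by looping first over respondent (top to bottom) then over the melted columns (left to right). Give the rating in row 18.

20 rows total (5 × 4). Row 18: index ⌊(18-1)/4⌋ = 4 into respondent → R024; (18-1) mod 4 = 1 into the melted columns → q039.
So row 18 is (R024, q039, 11); rating = 11.

11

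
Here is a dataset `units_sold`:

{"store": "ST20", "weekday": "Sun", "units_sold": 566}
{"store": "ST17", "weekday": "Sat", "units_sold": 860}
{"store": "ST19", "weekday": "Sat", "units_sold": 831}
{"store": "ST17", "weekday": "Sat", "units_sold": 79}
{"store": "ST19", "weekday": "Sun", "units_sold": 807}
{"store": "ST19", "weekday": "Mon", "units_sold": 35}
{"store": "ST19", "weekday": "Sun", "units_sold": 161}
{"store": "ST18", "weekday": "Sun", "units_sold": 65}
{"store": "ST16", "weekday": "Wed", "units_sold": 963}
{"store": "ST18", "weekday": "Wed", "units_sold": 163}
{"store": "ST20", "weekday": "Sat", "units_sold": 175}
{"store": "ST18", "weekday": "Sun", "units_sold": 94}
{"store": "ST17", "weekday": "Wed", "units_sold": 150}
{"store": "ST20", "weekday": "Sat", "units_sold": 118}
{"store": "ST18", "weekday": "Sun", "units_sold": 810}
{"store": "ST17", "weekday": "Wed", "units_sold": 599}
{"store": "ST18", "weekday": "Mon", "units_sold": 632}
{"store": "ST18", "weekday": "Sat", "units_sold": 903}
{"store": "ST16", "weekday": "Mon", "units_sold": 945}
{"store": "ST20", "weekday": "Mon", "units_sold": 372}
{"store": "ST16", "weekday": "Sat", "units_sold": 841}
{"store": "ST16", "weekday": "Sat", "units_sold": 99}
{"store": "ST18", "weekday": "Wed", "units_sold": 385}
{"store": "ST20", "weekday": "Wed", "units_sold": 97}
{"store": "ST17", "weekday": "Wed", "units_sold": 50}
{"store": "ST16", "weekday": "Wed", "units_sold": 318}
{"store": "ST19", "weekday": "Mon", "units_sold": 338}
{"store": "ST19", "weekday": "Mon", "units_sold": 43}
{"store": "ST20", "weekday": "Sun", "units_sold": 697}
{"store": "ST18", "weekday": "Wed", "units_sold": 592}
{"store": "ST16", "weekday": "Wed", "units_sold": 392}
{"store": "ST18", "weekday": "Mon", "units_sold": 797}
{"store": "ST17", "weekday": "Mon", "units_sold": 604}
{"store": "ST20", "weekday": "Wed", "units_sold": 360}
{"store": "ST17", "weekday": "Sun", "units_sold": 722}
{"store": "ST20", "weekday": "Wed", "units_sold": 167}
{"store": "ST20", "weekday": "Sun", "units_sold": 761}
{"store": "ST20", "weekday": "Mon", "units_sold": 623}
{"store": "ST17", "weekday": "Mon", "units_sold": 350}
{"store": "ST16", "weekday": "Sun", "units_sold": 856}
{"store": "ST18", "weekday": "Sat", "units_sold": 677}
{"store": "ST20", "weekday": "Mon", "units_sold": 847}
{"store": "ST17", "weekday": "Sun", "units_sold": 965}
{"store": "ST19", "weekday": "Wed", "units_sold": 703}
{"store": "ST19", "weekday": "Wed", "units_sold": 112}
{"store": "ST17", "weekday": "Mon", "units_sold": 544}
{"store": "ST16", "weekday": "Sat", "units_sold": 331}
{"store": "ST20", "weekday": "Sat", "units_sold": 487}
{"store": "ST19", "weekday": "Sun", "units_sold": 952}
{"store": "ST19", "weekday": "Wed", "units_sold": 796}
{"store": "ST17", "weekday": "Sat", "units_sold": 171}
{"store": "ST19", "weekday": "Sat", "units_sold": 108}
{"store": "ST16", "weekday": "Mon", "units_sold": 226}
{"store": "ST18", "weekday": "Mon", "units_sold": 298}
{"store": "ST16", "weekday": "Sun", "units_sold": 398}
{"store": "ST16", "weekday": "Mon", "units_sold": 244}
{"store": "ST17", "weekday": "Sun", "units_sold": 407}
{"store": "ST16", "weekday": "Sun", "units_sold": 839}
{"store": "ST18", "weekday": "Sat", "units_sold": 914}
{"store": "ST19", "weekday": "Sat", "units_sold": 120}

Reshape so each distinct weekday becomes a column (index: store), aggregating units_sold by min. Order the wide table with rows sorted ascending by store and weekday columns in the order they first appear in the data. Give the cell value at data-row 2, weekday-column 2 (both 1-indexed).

With rows sorted ascending by store, row 2 is store=ST17. weekday columns in first-appearance order: Sun, Sat, Mon, Wed; column 2 is Sat.
Long rows with store=ST17, weekday=Sat: min(860, 79, 171) = 79.

79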